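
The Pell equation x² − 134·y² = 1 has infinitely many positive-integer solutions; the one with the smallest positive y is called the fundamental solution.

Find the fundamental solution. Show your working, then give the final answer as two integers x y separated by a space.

d=134: √d = [11; 1,1,2,1,3,…,1,1,22] (ℓ=14, even), read p_13/q_13
k=0  a_k=11  p_k/q_k = 11/1
k=1  a_k=1  p_k/q_k = 12/1
k=2  a_k=1  p_k/q_k = 23/2
k=3  a_k=2  p_k/q_k = 58/5
k=4  a_k=1  p_k/q_k = 81/7
…
k=7  a_k=10  p_k/q_k = 4121/356
…
k=11  a_k=2  p_k/q_k = 61896/5347
k=12  a_k=1  p_k/q_k = 84029/7259
k=13  a_k=1  p_k/q_k = 145925/12606
(x₁, y₁) = (145925, 12606);  145925² − 134·12606² = 1 ✓

145925 12606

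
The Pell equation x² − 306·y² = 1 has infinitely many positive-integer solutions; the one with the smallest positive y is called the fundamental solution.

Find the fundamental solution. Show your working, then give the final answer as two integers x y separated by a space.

√306 → a₀=17, period (2,34); ℓ=2 even so k=1
i=0: a=17 ⇒ p=17, q=1
i=1: a=2 ⇒ p=35, q=2
(x₁, y₁) = (35, 2);  35² − 306·2² = 1 ✓

35 2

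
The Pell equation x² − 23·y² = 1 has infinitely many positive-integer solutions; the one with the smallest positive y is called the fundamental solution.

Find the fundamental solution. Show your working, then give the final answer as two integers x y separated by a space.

[4; 1,3,1,8] for √23; ℓ=4 ⇒ convergent index 3
a_0=4:  p_0=4·1+0=4,  q_0=4·0+1=1
…
a_2=3:  p_2=3·5+4=19,  q_2=3·1+1=4
a_3=1:  p_3=1·19+5=24,  q_3=1·4+1=5
fundamental: x₁=24, y₁=5  (since 576 − 23·25 = 1)

24 5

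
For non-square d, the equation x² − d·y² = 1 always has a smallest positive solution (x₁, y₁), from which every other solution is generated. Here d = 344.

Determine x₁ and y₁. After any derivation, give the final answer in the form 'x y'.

√344 → a₀=18, period (1,1,4,1,3,1,4,1,1,36); ℓ=10 even so k=9
k=0  a_k=18  p_k/q_k = 18/1
k=1  a_k=1  p_k/q_k = 19/1
k=2  a_k=1  p_k/q_k = 37/2
k=3  a_k=4  p_k/q_k = 167/9
k=4  a_k=1  p_k/q_k = 204/11
…
k=6  a_k=1  p_k/q_k = 983/53
…
k=8  a_k=1  p_k/q_k = 5694/307
k=9  a_k=1  p_k/q_k = 10405/561
(x₁, y₁) = (10405, 561);  10405² − 344·561² = 1 ✓

10405 561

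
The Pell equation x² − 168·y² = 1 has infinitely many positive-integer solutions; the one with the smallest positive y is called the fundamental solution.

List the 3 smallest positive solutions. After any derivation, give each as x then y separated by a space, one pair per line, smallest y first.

√168 = [12; 1,24, …], period ℓ=2 (even) → k=1
step 0: (12, 1)  from 12·(1,0) + (0,1)
step 1: (13, 1)  from 1·(12,1) + (1,0)
(x₁, y₁) = (13, 1);  13² − 168·1² = 1 ✓
(x_2, y_2) = (13·13 + 168·1·1, 13·1 + 1·13) = (337, 26)
(x_3, y_3) = (13·337 + 168·1·26, 13·26 + 1·337) = (8749, 675)

13 1
337 26
8749 675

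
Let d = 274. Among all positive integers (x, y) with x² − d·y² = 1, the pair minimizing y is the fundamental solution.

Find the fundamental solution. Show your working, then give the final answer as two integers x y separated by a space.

[16; 1,1,4,4,1,1,32] for √274; ℓ=7 ⇒ convergent index 13
step 0: (16, 1)  from 16·(1,0) + (0,1)
…
step 2: (33, 2)  from 1·(17,1) + (16,1)
…
step 4: (629, 38)  from 4·(149,9) + (33,2)
…
step 8: (47209, 2852)  from 1·(45802,2767) + (1407,85)
…
step 12: (2189276, 132259)  from 1·(1770023,106931) + (419253,25328)
step 13: (3959299, 239190)  from 1·(2189276,132259) + (1770023,106931)
fundamental: x₁=3959299, y₁=239190  (since 15676048571401 − 274·57211856100 = 1)

3959299 239190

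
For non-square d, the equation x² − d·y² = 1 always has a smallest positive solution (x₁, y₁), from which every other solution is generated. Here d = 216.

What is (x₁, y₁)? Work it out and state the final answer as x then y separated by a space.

485 33

√216 → a₀=14, period (1,2,3,2,1,28); ℓ=6 even so k=5
step 0: (14, 1)  from 14·(1,0) + (0,1)
step 1: (15, 1)  from 1·(14,1) + (1,0)
…
step 4: (338, 23)  from 2·(147,10) + (44,3)
step 5: (485, 33)  from 1·(338,23) + (147,10)
(x₁, y₁) = (485, 33);  485² − 216·33² = 1 ✓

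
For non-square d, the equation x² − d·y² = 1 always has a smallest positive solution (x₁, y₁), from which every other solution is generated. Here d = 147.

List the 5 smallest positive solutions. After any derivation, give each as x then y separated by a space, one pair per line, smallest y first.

97 8
18817 1552
3650401 301080
708158977 58407968
137379191137 11330844712

d=147: √d = [12; 8,24] (ℓ=2, even), read p_1/q_1
step 0: (12, 1)  from 12·(1,0) + (0,1)
step 1: (97, 8)  from 8·(12,1) + (1,0)
→ (97, 8).  Check: 97²=9409, 147·8²=9408, difference 1.
n=2: (97,8)∘(97,8) = (97·97+147·8·8, 97·8+8·97) = (18817,1552)
n=3: (18817,1552)∘(97,8) = (97·18817+147·8·1552, 97·1552+8·18817) = (3650401,301080)
n=4: (3650401,301080)∘(97,8) = (97·3650401+147·8·301080, 97·301080+8·3650401) = (708158977,58407968)
n=5: (708158977,58407968)∘(97,8) = (97·708158977+147·8·58407968, 97·58407968+8·708158977) = (137379191137,11330844712)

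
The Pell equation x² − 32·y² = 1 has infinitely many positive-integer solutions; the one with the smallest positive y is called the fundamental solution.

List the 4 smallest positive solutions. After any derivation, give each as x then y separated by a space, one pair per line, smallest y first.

17 3
577 102
19601 3465
665857 117708

d=32: √d = [5; 1,1,1,10] (ℓ=4, even), read p_3/q_3
i=0: a=5 ⇒ p=5, q=1
…
i=2: a=1 ⇒ p=11, q=2
i=3: a=1 ⇒ p=17, q=3
→ (17, 3).  Check: 17²=289, 32·3²=288, difference 1.
(x_2, y_2) = (17·17 + 32·3·3, 17·3 + 3·17) = (577, 102)
(x_3, y_3) = (17·577 + 32·3·102, 17·102 + 3·577) = (19601, 3465)
(x_4, y_4) = (17·19601 + 32·3·3465, 17·3465 + 3·19601) = (665857, 117708)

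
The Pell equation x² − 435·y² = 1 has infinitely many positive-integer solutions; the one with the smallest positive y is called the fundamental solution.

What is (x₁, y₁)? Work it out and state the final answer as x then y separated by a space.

√435 = [20; 1,5,1,40, …], period ℓ=4 (even) → k=3
step 0: (20, 1)  from 20·(1,0) + (0,1)
…
step 2: (125, 6)  from 5·(21,1) + (20,1)
step 3: (146, 7)  from 1·(125,6) + (21,1)
fundamental: x₁=146, y₁=7  (since 21316 − 435·49 = 1)

146 7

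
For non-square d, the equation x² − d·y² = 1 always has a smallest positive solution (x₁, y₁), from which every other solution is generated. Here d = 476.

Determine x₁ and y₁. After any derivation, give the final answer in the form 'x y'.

28799 1320

√476 = [21; 1,4,2,10,2,4,1,42, …], period ℓ=8 (even) → k=7
i=0: a=21 ⇒ p=21, q=1
i=1: a=1 ⇒ p=22, q=1
…
i=4: a=10 ⇒ p=2509, q=115
…
i=6: a=4 ⇒ p=23541, q=1079
i=7: a=1 ⇒ p=28799, q=1320
→ (28799, 1320).  Check: 28799²=829382401, 476·1320²=829382400, difference 1.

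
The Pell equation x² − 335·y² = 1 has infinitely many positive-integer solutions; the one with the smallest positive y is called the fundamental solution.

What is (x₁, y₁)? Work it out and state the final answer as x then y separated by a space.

604 33

√335 = [18; 3,3,3,36, …], period ℓ=4 (even) → k=3
step 0: (18, 1)  from 18·(1,0) + (0,1)
…
step 2: (183, 10)  from 3·(55,3) + (18,1)
step 3: (604, 33)  from 3·(183,10) + (55,3)
→ (604, 33).  Check: 604²=364816, 335·33²=364815, difference 1.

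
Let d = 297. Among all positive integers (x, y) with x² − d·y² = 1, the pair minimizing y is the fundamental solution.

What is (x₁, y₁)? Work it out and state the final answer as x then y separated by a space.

48599 2820

√297 = [17; 4,3,1,1,2,1,1,3,4,34, …], period ℓ=10 (even) → k=9
a_0=17:  p_0=17·1+0=17,  q_0=17·0+1=1
a_1=4:  p_1=4·17+1=69,  q_1=4·1+0=4
…
a_3=1:  p_3=1·224+69=293,  q_3=1·13+4=17
a_4=1:  p_4=1·293+224=517,  q_4=1·17+13=30
…
a_6=1:  p_6=1·1327+517=1844,  q_6=1·77+30=107
…
a_8=3:  p_8=3·3171+1844=11357,  q_8=3·184+107=659
a_9=4:  p_9=4·11357+3171=48599,  q_9=4·659+184=2820
(x₁, y₁) = (48599, 2820);  48599² − 297·2820² = 1 ✓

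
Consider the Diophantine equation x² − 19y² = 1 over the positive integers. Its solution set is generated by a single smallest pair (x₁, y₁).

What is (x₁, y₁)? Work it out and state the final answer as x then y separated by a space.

170 39

[4; 2,1,3,1,2,8] for √19; ℓ=6 ⇒ convergent index 5
k=0  a_k=4  p_k/q_k = 4/1
…
k=4  a_k=1  p_k/q_k = 61/14
k=5  a_k=2  p_k/q_k = 170/39
(x₁, y₁) = (170, 39);  170² − 19·39² = 1 ✓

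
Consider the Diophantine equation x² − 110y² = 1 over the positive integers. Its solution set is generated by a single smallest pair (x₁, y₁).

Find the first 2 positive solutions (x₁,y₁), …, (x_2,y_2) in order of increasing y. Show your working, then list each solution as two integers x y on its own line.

[10; 2,20] for √110; ℓ=2 ⇒ convergent index 1
k=0  a_k=10  p_k/q_k = 10/1
k=1  a_k=2  p_k/q_k = 21/2
→ (21, 2).  Check: 21²=441, 110·2²=440, difference 1.
(x_2, y_2) = (21·21 + 110·2·2, 21·2 + 2·21) = (881, 84)

21 2
881 84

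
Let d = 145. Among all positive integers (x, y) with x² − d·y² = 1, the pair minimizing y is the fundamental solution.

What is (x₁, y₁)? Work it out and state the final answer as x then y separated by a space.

289 24

√145 → a₀=12, period (24); ℓ=1 odd so k=1
a_0=12:  p_0=12·1+0=12,  q_0=12·0+1=1
a_1=24:  p_1=24·12+1=289,  q_1=24·1+0=24
(x₁, y₁) = (289, 24);  289² − 145·24² = 1 ✓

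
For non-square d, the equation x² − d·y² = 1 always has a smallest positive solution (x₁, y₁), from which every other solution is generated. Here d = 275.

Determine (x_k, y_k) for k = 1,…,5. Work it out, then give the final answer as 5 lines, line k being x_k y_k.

199 12
79201 4776
31521799 1900836
12545596801 756527952
4993116004999 301096224060

[16; 1,1,2,1,1,32] for √275; ℓ=6 ⇒ convergent index 5
k=0  a_k=16  p_k/q_k = 16/1
k=1  a_k=1  p_k/q_k = 17/1
k=2  a_k=1  p_k/q_k = 33/2
k=3  a_k=2  p_k/q_k = 83/5
k=4  a_k=1  p_k/q_k = 116/7
k=5  a_k=1  p_k/q_k = 199/12
fundamental: x₁=199, y₁=12  (since 39601 − 275·144 = 1)
k=2:  x_2 = 199·199+275·12·12 = 79201,  y_2 = 199·12+12·199 = 4776
k=3:  x_3 = 199·79201+275·12·4776 = 31521799,  y_3 = 199·4776+12·79201 = 1900836
k=4:  x_4 = 199·31521799+275·12·1900836 = 12545596801,  y_4 = 199·1900836+12·31521799 = 756527952
k=5:  x_5 = 199·12545596801+275·12·756527952 = 4993116004999,  y_5 = 199·756527952+12·12545596801 = 301096224060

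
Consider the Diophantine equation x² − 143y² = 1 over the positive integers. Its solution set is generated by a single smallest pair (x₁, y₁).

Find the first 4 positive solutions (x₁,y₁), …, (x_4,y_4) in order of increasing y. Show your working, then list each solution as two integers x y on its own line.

√143 → a₀=11, period (1,22); ℓ=2 even so k=1
a_0=11:  p_0=11·1+0=11,  q_0=11·0+1=1
a_1=1:  p_1=1·11+1=12,  q_1=1·1+0=1
fundamental: x₁=12, y₁=1  (since 144 − 143·1 = 1)
n=2: (12,1)∘(12,1) = (12·12+143·1·1, 12·1+1·12) = (287,24)
n=3: (287,24)∘(12,1) = (12·287+143·1·24, 12·24+1·287) = (6876,575)
n=4: (6876,575)∘(12,1) = (12·6876+143·1·575, 12·575+1·6876) = (164737,13776)

12 1
287 24
6876 575
164737 13776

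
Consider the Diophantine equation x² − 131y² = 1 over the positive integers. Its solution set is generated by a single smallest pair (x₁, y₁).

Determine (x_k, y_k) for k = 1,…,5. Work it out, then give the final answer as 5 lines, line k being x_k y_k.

10610 927
225144199 19670940
4777559892170 417417345873
101379820686703201 8857596059754120
2151279790194282033050 187958187970565080527

d=131: √d = [11; 2,4,11,4,2,22] (ℓ=6, even), read p_5/q_5
k=0  a_k=11  p_k/q_k = 11/1
k=1  a_k=2  p_k/q_k = 23/2
…
k=4  a_k=4  p_k/q_k = 4727/413
k=5  a_k=2  p_k/q_k = 10610/927
→ (10610, 927).  Check: 10610²=112572100, 131·927²=112572099, difference 1.
(10610+927√131)^2 = 225144199 + 19670940√131
(10610+927√131)^3 = 4777559892170 + 417417345873√131
(10610+927√131)^4 = 101379820686703201 + 8857596059754120√131
(10610+927√131)^5 = 2151279790194282033050 + 187958187970565080527√131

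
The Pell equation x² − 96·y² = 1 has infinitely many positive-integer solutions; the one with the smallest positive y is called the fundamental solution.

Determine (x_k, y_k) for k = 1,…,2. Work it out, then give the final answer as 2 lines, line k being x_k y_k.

49 5
4801 490

√96 = [9; 1,3,1,18, …], period ℓ=4 (even) → k=3
k=0  a_k=9  p_k/q_k = 9/1
k=1  a_k=1  p_k/q_k = 10/1
k=2  a_k=3  p_k/q_k = 39/4
k=3  a_k=1  p_k/q_k = 49/5
(x₁, y₁) = (49, 5);  49² − 96·5² = 1 ✓
k=2:  x_2 = 49·49+96·5·5 = 4801,  y_2 = 49·5+5·49 = 490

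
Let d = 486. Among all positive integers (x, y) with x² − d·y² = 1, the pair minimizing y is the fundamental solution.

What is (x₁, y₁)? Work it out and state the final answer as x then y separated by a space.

[22; 22,44] for √486; ℓ=2 ⇒ convergent index 1
a_0=22:  p_0=22·1+0=22,  q_0=22·0+1=1
a_1=22:  p_1=22·22+1=485,  q_1=22·1+0=22
→ (485, 22).  Check: 485²=235225, 486·22²=235224, difference 1.

485 22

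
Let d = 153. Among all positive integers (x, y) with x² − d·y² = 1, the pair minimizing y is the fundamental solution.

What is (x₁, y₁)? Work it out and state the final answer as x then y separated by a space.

d=153: √d = [12; 2,1,2,2,2,1,2,24] (ℓ=8, even), read p_7/q_7
step 0: (12, 1)  from 12·(1,0) + (0,1)
step 1: (25, 2)  from 2·(12,1) + (1,0)
step 2: (37, 3)  from 1·(25,2) + (12,1)
step 3: (99, 8)  from 2·(37,3) + (25,2)
step 4: (235, 19)  from 2·(99,8) + (37,3)
…
step 6: (804, 65)  from 1·(569,46) + (235,19)
step 7: (2177, 176)  from 2·(804,65) + (569,46)
→ (2177, 176).  Check: 2177²=4739329, 153·176²=4739328, difference 1.

2177 176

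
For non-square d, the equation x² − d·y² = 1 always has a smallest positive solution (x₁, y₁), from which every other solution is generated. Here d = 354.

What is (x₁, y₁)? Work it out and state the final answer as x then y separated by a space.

258065 13716

√354 = [18; 1,4,2,2,18,2,2,4,1,36, …], period ℓ=10 (even) → k=9
k=0  a_k=18  p_k/q_k = 18/1
…
k=2  a_k=4  p_k/q_k = 94/5
k=3  a_k=2  p_k/q_k = 207/11
…
k=7  a_k=2  p_k/q_k = 47771/2539
k=8  a_k=4  p_k/q_k = 210294/11177
k=9  a_k=1  p_k/q_k = 258065/13716
→ (258065, 13716).  Check: 258065²=66597544225, 354·13716²=66597544224, difference 1.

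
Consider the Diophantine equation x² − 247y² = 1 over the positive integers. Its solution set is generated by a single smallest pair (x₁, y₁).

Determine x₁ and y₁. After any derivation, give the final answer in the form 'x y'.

[15; 1,2,1,1,9,1,9,1,1,2,1,30] for √247; ℓ=12 ⇒ convergent index 11
step 0: (15, 1)  from 15·(1,0) + (0,1)
…
step 3: (63, 4)  from 1·(47,3) + (16,1)
step 4: (110, 7)  from 1·(63,4) + (47,3)
step 5: (1053, 67)  from 9·(110,7) + (63,4)
step 6: (1163, 74)  from 1·(1053,67) + (110,7)
step 7: (11520, 733)  from 9·(1163,74) + (1053,67)
step 8: (12683, 807)  from 1·(11520,733) + (1163,74)
step 9: (24203, 1540)  from 1·(12683,807) + (11520,733)
step 10: (61089, 3887)  from 2·(24203,1540) + (12683,807)
step 11: (85292, 5427)  from 1·(61089,3887) + (24203,1540)
(x₁, y₁) = (85292, 5427);  85292² − 247·5427² = 1 ✓

85292 5427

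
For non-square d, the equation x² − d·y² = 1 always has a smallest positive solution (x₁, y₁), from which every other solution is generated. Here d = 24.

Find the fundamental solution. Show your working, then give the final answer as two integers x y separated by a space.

d=24: √d = [4; 1,8] (ℓ=2, even), read p_1/q_1
step 0: (4, 1)  from 4·(1,0) + (0,1)
step 1: (5, 1)  from 1·(4,1) + (1,0)
(x₁, y₁) = (5, 1);  5² − 24·1² = 1 ✓

5 1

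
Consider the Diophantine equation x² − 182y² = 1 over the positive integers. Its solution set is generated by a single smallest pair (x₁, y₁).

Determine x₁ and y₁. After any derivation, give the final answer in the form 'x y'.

[13; 2,26] for √182; ℓ=2 ⇒ convergent index 1
a_0=13:  p_0=13·1+0=13,  q_0=13·0+1=1
a_1=2:  p_1=2·13+1=27,  q_1=2·1+0=2
fundamental: x₁=27, y₁=2  (since 729 − 182·4 = 1)

27 2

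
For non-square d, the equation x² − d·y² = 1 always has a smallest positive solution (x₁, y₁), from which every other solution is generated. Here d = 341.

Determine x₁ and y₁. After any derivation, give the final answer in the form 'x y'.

10626551 575460

[18; 2,6,1,8,2,…,6,2,36] for √341; ℓ=14 ⇒ convergent index 13
i=0: a=18 ⇒ p=18, q=1
i=1: a=2 ⇒ p=37, q=2
i=2: a=6 ⇒ p=240, q=13
i=3: a=1 ⇒ p=277, q=15
…
i=5: a=2 ⇒ p=5189, q=281
i=6: a=1 ⇒ p=7645, q=414
…
i=8: a=1 ⇒ p=28124, q=1523
…
i=11: a=1 ⇒ p=718667, q=38918
i=12: a=6 ⇒ p=4953942, q=268271
i=13: a=2 ⇒ p=10626551, q=575460
(x₁, y₁) = (10626551, 575460);  10626551² − 341·575460² = 1 ✓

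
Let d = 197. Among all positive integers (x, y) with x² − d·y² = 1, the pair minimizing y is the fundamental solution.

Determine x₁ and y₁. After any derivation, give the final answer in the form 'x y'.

393 28

d=197: √d = [14; 28] (ℓ=1, odd), read p_1/q_1
step 0: (14, 1)  from 14·(1,0) + (0,1)
step 1: (393, 28)  from 28·(14,1) + (1,0)
(x₁, y₁) = (393, 28);  393² − 197·28² = 1 ✓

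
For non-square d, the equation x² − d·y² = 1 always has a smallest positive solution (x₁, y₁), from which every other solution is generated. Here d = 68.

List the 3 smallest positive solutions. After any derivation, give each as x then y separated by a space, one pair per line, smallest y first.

[8; 4,16] for √68; ℓ=2 ⇒ convergent index 1
i=0: a=8 ⇒ p=8, q=1
i=1: a=4 ⇒ p=33, q=4
fundamental: x₁=33, y₁=4  (since 1089 − 68·16 = 1)
(x_2, y_2) = (33·33 + 68·4·4, 33·4 + 4·33) = (2177, 264)
(x_3, y_3) = (33·2177 + 68·4·264, 33·264 + 4·2177) = (143649, 17420)

33 4
2177 264
143649 17420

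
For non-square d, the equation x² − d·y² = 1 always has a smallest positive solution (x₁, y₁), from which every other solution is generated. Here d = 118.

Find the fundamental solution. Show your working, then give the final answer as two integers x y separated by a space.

306917 28254

[10; 1,6,3,2,10,2,3,6,1,20] for √118; ℓ=10 ⇒ convergent index 9
step 0: (10, 1)  from 10·(1,0) + (0,1)
step 1: (11, 1)  from 1·(10,1) + (1,0)
step 2: (76, 7)  from 6·(11,1) + (10,1)
step 3: (239, 22)  from 3·(76,7) + (11,1)
step 4: (554, 51)  from 2·(239,22) + (76,7)
step 5: (5779, 532)  from 10·(554,51) + (239,22)
step 6: (12112, 1115)  from 2·(5779,532) + (554,51)
step 7: (42115, 3877)  from 3·(12112,1115) + (5779,532)
step 8: (264802, 24377)  from 6·(42115,3877) + (12112,1115)
step 9: (306917, 28254)  from 1·(264802,24377) + (42115,3877)
(x₁, y₁) = (306917, 28254);  306917² − 118·28254² = 1 ✓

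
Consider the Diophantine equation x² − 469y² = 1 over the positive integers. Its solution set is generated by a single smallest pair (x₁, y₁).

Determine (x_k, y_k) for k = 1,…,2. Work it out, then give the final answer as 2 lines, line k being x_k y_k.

√469 → a₀=21, period (1,1,1,10,6,10,1,1,1,42); ℓ=10 even so k=9
a_0=21:  p_0=21·1+0=21,  q_0=21·0+1=1
…
a_4=10:  p_4=10·65+43=693,  q_4=10·3+2=32
a_5=6:  p_5=6·693+65=4223,  q_5=6·32+3=195
…
a_8=1:  p_8=1·47146+42923=90069,  q_8=1·2177+1982=4159
a_9=1:  p_9=1·90069+47146=137215,  q_9=1·4159+2177=6336
→ (137215, 6336).  Check: 137215²=18827956225, 469·6336²=18827956224, difference 1.
k=2:  x_2 = 137215·137215+469·6336·6336 = 37655912449,  y_2 = 137215·6336+6336·137215 = 1738788480

137215 6336
37655912449 1738788480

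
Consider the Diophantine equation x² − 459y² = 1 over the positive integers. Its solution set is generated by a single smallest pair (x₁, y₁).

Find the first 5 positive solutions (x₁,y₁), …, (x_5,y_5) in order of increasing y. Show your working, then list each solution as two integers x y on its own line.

d=459: √d = [21; 2,2,1,4,21,4,1,2,2,42] (ℓ=10, even), read p_9/q_9
step 0: (21, 1)  from 21·(1,0) + (0,1)
…
step 2: (107, 5)  from 2·(43,2) + (21,1)
step 3: (150, 7)  from 1·(107,5) + (43,2)
…
step 5: (14997, 700)  from 21·(707,33) + (150,7)
step 6: (60695, 2833)  from 4·(14997,700) + (707,33)
step 7: (75692, 3533)  from 1·(60695,2833) + (14997,700)
step 8: (212079, 9899)  from 2·(75692,3533) + (60695,2833)
step 9: (499850, 23331)  from 2·(212079,9899) + (75692,3533)
(x₁, y₁) = (499850, 23331);  499850² − 459·23331² = 1 ✓
n=2: (499850,23331)∘(499850,23331) = (499850·499850+459·23331·23331, 499850·23331+23331·499850) = (499700044999,23324000700)
n=3: (499700044999,23324000700)∘(499850,23331) = (499850·499700044999+459·23331·23324000700, 499850·23324000700+23331·499700044999) = (499550134985000450,23317003499766669)
n=4: (499550134985000450,23317003499766669)∘(499850,23331) = (499850·499550134985000450+459·23331·23317003499766669, 499850·23317003499766669+23331·499550134985000450) = (499400269944005249820001,23310008398693414998600)
n=5: (499400269944005249820001,23310008398693414998600)∘(499850,23331) = (499850·499400269944005249820001+459·23331·23310008398693414998600, 499850·23310008398693414998600+23331·499400269944005249820001) = (499250449862522498110069999250,23303015396150489970600653331)

499850 23331
499700044999 23324000700
499550134985000450 23317003499766669
499400269944005249820001 23310008398693414998600
499250449862522498110069999250 23303015396150489970600653331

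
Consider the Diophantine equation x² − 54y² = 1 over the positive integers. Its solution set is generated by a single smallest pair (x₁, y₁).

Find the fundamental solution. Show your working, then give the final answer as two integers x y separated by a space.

d=54: √d = [7; 2,1,6,1,2,14] (ℓ=6, even), read p_5/q_5
i=0: a=7 ⇒ p=7, q=1
…
i=4: a=1 ⇒ p=169, q=23
i=5: a=2 ⇒ p=485, q=66
fundamental: x₁=485, y₁=66  (since 235225 − 54·4356 = 1)

485 66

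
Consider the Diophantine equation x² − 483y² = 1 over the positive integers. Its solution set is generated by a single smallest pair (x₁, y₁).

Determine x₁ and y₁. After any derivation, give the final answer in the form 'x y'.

22 1

√483 = [21; 1,42, …], period ℓ=2 (even) → k=1
a_0=21:  p_0=21·1+0=21,  q_0=21·0+1=1
a_1=1:  p_1=1·21+1=22,  q_1=1·1+0=1
(x₁, y₁) = (22, 1);  22² − 483·1² = 1 ✓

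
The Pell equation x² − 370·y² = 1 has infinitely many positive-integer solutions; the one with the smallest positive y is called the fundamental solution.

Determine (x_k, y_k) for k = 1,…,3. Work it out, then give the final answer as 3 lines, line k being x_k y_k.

213859 11118
91471343761 4755368724
39123940210553539 2033956799880714

d=370: √d = [19; 4,4,38] (ℓ=3, odd), read p_5/q_5
step 0: (19, 1)  from 19·(1,0) + (0,1)
step 1: (77, 4)  from 4·(19,1) + (1,0)
step 2: (327, 17)  from 4·(77,4) + (19,1)
…
step 4: (50339, 2617)  from 4·(12503,650) + (327,17)
step 5: (213859, 11118)  from 4·(50339,2617) + (12503,650)
→ (213859, 11118).  Check: 213859²=45735671881, 370·11118²=45735671880, difference 1.
k=2:  x_2 = 213859·213859+370·11118·11118 = 91471343761,  y_2 = 213859·11118+11118·213859 = 4755368724
k=3:  x_3 = 213859·91471343761+370·11118·4755368724 = 39123940210553539,  y_3 = 213859·4755368724+11118·91471343761 = 2033956799880714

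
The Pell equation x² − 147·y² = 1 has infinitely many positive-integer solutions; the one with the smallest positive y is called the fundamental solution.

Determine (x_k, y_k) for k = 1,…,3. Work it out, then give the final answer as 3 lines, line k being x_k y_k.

97 8
18817 1552
3650401 301080

√147 → a₀=12, period (8,24); ℓ=2 even so k=1
step 0: (12, 1)  from 12·(1,0) + (0,1)
step 1: (97, 8)  from 8·(12,1) + (1,0)
(x₁, y₁) = (97, 8);  97² − 147·8² = 1 ✓
(x_2, y_2) = (97·97 + 147·8·8, 97·8 + 8·97) = (18817, 1552)
(x_3, y_3) = (97·18817 + 147·8·1552, 97·1552 + 8·18817) = (3650401, 301080)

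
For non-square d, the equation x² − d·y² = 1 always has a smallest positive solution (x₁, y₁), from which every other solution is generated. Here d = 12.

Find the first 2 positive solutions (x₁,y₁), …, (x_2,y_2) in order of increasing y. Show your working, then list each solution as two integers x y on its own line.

7 2
97 28

d=12: √d = [3; 2,6] (ℓ=2, even), read p_1/q_1
step 0: (3, 1)  from 3·(1,0) + (0,1)
step 1: (7, 2)  from 2·(3,1) + (1,0)
fundamental: x₁=7, y₁=2  (since 49 − 12·4 = 1)
(7+2√12)^2 = 97 + 28√12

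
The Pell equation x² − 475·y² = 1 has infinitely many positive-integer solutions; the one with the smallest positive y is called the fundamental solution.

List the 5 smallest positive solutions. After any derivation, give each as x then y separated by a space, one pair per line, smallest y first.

√475 → a₀=21, period (1,3,1,6,2,6,1,3,1,42); ℓ=10 even so k=9
k=0  a_k=21  p_k/q_k = 21/1
…
k=6  a_k=6  p_k/q_k = 10287/472
…
k=8  a_k=3  p_k/q_k = 45921/2107
k=9  a_k=1  p_k/q_k = 57799/2652
(x₁, y₁) = (57799, 2652);  57799² − 475·2652² = 1 ✓
k=2:  x_2 = 57799·57799+475·2652·2652 = 6681448801,  y_2 = 57799·2652+2652·57799 = 306565896
k=3:  x_3 = 57799·6681448801+475·2652·306565896 = 772362118440199,  y_3 = 57799·306565896+2652·6681448801 = 35438404443156
k=4:  x_4 = 57799·772362118440199+475·2652·35438404443156 = 89283516160768675201,  y_4 = 57799·35438404443156+2652·772362118440199 = 4096608676513381392
k=5:  x_5 = 57799·89283516160768675201+475·2652·4096608676513381392 = 10320995900380175197444999,  y_5 = 57799·4096608676513381392+2652·89283516160768675201 = 473559769752155457709260

57799 2652
6681448801 306565896
772362118440199 35438404443156
89283516160768675201 4096608676513381392
10320995900380175197444999 473559769752155457709260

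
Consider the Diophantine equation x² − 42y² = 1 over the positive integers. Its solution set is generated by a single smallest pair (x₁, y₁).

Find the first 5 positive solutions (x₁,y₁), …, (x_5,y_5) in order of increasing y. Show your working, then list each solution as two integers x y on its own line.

13 2
337 52
8749 1350
227137 35048
5896813 909898

√42 → a₀=6, period (2,12); ℓ=2 even so k=1
a_0=6:  p_0=6·1+0=6,  q_0=6·0+1=1
a_1=2:  p_1=2·6+1=13,  q_1=2·1+0=2
fundamental: x₁=13, y₁=2  (since 169 − 42·4 = 1)
(13+2√42)^2 = 337 + 52√42
(13+2√42)^3 = 8749 + 1350√42
(13+2√42)^4 = 227137 + 35048√42
(13+2√42)^5 = 5896813 + 909898√42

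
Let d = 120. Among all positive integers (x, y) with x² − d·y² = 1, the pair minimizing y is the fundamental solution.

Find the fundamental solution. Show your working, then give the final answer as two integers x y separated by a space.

11 1

d=120: √d = [10; 1,20] (ℓ=2, even), read p_1/q_1
i=0: a=10 ⇒ p=10, q=1
i=1: a=1 ⇒ p=11, q=1
fundamental: x₁=11, y₁=1  (since 121 − 120·1 = 1)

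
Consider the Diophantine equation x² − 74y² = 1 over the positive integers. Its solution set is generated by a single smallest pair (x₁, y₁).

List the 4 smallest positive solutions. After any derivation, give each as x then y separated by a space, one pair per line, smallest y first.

3699 430
27365201 3181140
202447753299 23534073290
1497708451540801 174105071018280

√74 = [8; 1,1,1,1,16, …], period ℓ=5 (odd) → k=9
step 0: (8, 1)  from 8·(1,0) + (0,1)
…
step 5: (714, 83)  from 16·(43,5) + (26,3)
…
step 8: (2228, 259)  from 1·(1471,171) + (757,88)
step 9: (3699, 430)  from 1·(2228,259) + (1471,171)
fundamental: x₁=3699, y₁=430  (since 13682601 − 74·184900 = 1)
(x_2, y_2) = (3699·3699 + 74·430·430, 3699·430 + 430·3699) = (27365201, 3181140)
(x_3, y_3) = (3699·27365201 + 74·430·3181140, 3699·3181140 + 430·27365201) = (202447753299, 23534073290)
(x_4, y_4) = (3699·202447753299 + 74·430·23534073290, 3699·23534073290 + 430·202447753299) = (1497708451540801, 174105071018280)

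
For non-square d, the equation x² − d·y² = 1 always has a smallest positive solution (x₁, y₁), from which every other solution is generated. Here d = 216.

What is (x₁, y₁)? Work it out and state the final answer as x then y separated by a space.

485 33

√216 = [14; 1,2,3,2,1,28, …], period ℓ=6 (even) → k=5
k=0  a_k=14  p_k/q_k = 14/1
k=1  a_k=1  p_k/q_k = 15/1
…
k=3  a_k=3  p_k/q_k = 147/10
k=4  a_k=2  p_k/q_k = 338/23
k=5  a_k=1  p_k/q_k = 485/33
(x₁, y₁) = (485, 33);  485² − 216·33² = 1 ✓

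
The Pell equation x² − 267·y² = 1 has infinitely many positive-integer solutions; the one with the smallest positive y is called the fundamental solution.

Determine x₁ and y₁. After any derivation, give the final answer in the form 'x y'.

2402 147

[16; 2,1,15,1,2,32] for √267; ℓ=6 ⇒ convergent index 5
k=0  a_k=16  p_k/q_k = 16/1
…
k=2  a_k=1  p_k/q_k = 49/3
…
k=4  a_k=1  p_k/q_k = 817/50
k=5  a_k=2  p_k/q_k = 2402/147
→ (2402, 147).  Check: 2402²=5769604, 267·147²=5769603, difference 1.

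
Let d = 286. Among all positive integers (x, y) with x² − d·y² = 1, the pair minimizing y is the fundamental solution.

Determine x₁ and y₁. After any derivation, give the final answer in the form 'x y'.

561835 33222

[16; 1,10,3,3,2,3,3,10,1,32] for √286; ℓ=10 ⇒ convergent index 9
step 0: (16, 1)  from 16·(1,0) + (0,1)
…
step 7: (49703, 2939)  from 3·(15102,893) + (4397,260)
step 8: (512132, 30283)  from 10·(49703,2939) + (15102,893)
step 9: (561835, 33222)  from 1·(512132,30283) + (49703,2939)
→ (561835, 33222).  Check: 561835²=315658567225, 286·33222²=315658567224, difference 1.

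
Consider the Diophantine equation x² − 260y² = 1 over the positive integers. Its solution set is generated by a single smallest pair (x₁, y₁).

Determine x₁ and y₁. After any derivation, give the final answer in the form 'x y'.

129 8

√260 → a₀=16, period (8,32); ℓ=2 even so k=1
i=0: a=16 ⇒ p=16, q=1
i=1: a=8 ⇒ p=129, q=8
(x₁, y₁) = (129, 8);  129² − 260·8² = 1 ✓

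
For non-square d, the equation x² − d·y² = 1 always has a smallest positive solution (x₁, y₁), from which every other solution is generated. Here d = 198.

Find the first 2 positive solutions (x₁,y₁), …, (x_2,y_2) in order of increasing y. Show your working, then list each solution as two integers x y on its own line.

197 14
77617 5516

√198 → a₀=14, period (14,28); ℓ=2 even so k=1
a_0=14:  p_0=14·1+0=14,  q_0=14·0+1=1
a_1=14:  p_1=14·14+1=197,  q_1=14·1+0=14
(x₁, y₁) = (197, 14);  197² − 198·14² = 1 ✓
k=2:  x_2 = 197·197+198·14·14 = 77617,  y_2 = 197·14+14·197 = 5516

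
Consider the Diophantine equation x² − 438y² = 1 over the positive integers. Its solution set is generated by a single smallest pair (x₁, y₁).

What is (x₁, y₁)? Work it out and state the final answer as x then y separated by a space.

293 14

√438 = [20; 1,12,1,40, …], period ℓ=4 (even) → k=3
a_0=20:  p_0=20·1+0=20,  q_0=20·0+1=1
…
a_2=12:  p_2=12·21+20=272,  q_2=12·1+1=13
a_3=1:  p_3=1·272+21=293,  q_3=1·13+1=14
(x₁, y₁) = (293, 14);  293² − 438·14² = 1 ✓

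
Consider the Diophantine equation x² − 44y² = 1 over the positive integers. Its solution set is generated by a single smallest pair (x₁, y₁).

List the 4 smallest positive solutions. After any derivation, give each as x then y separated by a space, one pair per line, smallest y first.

[6; 1,1,1,2,1,1,1,12] for √44; ℓ=8 ⇒ convergent index 7
step 0: (6, 1)  from 6·(1,0) + (0,1)
…
step 2: (13, 2)  from 1·(7,1) + (6,1)
step 3: (20, 3)  from 1·(13,2) + (7,1)
…
step 6: (126, 19)  from 1·(73,11) + (53,8)
step 7: (199, 30)  from 1·(126,19) + (73,11)
(x₁, y₁) = (199, 30);  199² − 44·30² = 1 ✓
(x_2, y_2) = (199·199 + 44·30·30, 199·30 + 30·199) = (79201, 11940)
(x_3, y_3) = (199·79201 + 44·30·11940, 199·11940 + 30·79201) = (31521799, 4752090)
(x_4, y_4) = (199·31521799 + 44·30·4752090, 199·4752090 + 30·31521799) = (12545596801, 1891319880)

199 30
79201 11940
31521799 4752090
12545596801 1891319880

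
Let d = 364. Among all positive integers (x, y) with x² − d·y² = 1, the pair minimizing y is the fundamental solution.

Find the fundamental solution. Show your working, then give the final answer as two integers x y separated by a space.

4954951 259710

[19; 12,1,2,3,1,8,1,3,2,1,12,38] for √364; ℓ=12 ⇒ convergent index 11
k=0  a_k=19  p_k/q_k = 19/1
…
k=3  a_k=2  p_k/q_k = 725/38
k=4  a_k=3  p_k/q_k = 2423/127
k=5  a_k=1  p_k/q_k = 3148/165
k=6  a_k=8  p_k/q_k = 27607/1447
k=7  a_k=1  p_k/q_k = 30755/1612
k=8  a_k=3  p_k/q_k = 119872/6283
k=9  a_k=2  p_k/q_k = 270499/14178
k=10  a_k=1  p_k/q_k = 390371/20461
k=11  a_k=12  p_k/q_k = 4954951/259710
→ (4954951, 259710).  Check: 4954951²=24551539412401, 364·259710²=24551539412400, difference 1.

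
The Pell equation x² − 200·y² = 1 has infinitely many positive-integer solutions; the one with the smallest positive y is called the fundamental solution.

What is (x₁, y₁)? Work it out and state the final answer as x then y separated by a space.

99 7

[14; 7,28] for √200; ℓ=2 ⇒ convergent index 1
a_0=14:  p_0=14·1+0=14,  q_0=14·0+1=1
a_1=7:  p_1=7·14+1=99,  q_1=7·1+0=7
→ (99, 7).  Check: 99²=9801, 200·7²=9800, difference 1.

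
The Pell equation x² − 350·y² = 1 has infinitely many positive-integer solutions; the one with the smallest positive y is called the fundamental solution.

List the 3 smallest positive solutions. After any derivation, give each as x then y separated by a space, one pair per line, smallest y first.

[18; 1,2,2,2,1,36] for √350; ℓ=6 ⇒ convergent index 5
step 0: (18, 1)  from 18·(1,0) + (0,1)
step 1: (19, 1)  from 1·(18,1) + (1,0)
…
step 4: (318, 17)  from 2·(131,7) + (56,3)
step 5: (449, 24)  from 1·(318,17) + (131,7)
fundamental: x₁=449, y₁=24  (since 201601 − 350·576 = 1)
(x_2, y_2) = (449·449 + 350·24·24, 449·24 + 24·449) = (403201, 21552)
(x_3, y_3) = (449·403201 + 350·24·21552, 449·21552 + 24·403201) = (362074049, 19353672)

449 24
403201 21552
362074049 19353672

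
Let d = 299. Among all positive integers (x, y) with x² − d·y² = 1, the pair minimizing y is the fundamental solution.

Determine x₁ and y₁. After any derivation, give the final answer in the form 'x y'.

√299 = [17; 3,2,3,34, …], period ℓ=4 (even) → k=3
a_0=17:  p_0=17·1+0=17,  q_0=17·0+1=1
a_1=3:  p_1=3·17+1=52,  q_1=3·1+0=3
a_2=2:  p_2=2·52+17=121,  q_2=2·3+1=7
a_3=3:  p_3=3·121+52=415,  q_3=3·7+3=24
→ (415, 24).  Check: 415²=172225, 299·24²=172224, difference 1.

415 24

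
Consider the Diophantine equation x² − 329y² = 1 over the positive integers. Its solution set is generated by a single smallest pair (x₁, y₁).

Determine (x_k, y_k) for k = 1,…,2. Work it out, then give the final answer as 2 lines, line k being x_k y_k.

√329 = [18; 7,4,2,1,1,4,1,1,2,4,7,36, …], period ℓ=12 (even) → k=11
a_0=18:  p_0=18·1+0=18,  q_0=18·0+1=1
a_1=7:  p_1=7·18+1=127,  q_1=7·1+0=7
…
a_8=1:  p_8=1·16125+13241=29366,  q_8=1·889+730=1619
…
a_10=4:  p_10=4·74857+29366=328794,  q_10=4·4127+1619=18127
a_11=7:  p_11=7·328794+74857=2376415,  q_11=7·18127+4127=131016
→ (2376415, 131016).  Check: 2376415²=5647348252225, 329·131016²=5647348252224, difference 1.
(x_2, y_2) = (2376415·2376415 + 329·131016·131016, 2376415·131016 + 131016·2376415) = (11294696504449, 622696775280)

2376415 131016
11294696504449 622696775280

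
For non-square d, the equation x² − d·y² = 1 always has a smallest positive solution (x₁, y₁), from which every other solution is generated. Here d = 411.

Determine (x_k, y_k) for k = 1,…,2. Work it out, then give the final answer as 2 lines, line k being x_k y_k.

[20; 3,1,1,1,19,1,1,1,3,40] for √411; ℓ=10 ⇒ convergent index 9
step 0: (20, 1)  from 20·(1,0) + (0,1)
…
step 3: (142, 7)  from 1·(81,4) + (61,3)
step 4: (223, 11)  from 1·(142,7) + (81,4)
…
step 6: (4602, 227)  from 1·(4379,216) + (223,11)
step 7: (8981, 443)  from 1·(4602,227) + (4379,216)
step 8: (13583, 670)  from 1·(8981,443) + (4602,227)
step 9: (49730, 2453)  from 3·(13583,670) + (8981,443)
(x₁, y₁) = (49730, 2453);  49730² − 411·2453² = 1 ✓
(x_2, y_2) = (49730·49730 + 411·2453·2453, 49730·2453 + 2453·49730) = (4946145799, 243975380)

49730 2453
4946145799 243975380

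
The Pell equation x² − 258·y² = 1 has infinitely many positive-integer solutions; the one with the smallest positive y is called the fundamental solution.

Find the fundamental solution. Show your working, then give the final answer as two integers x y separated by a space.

[16; 16,32] for √258; ℓ=2 ⇒ convergent index 1
step 0: (16, 1)  from 16·(1,0) + (0,1)
step 1: (257, 16)  from 16·(16,1) + (1,0)
(x₁, y₁) = (257, 16);  257² − 258·16² = 1 ✓

257 16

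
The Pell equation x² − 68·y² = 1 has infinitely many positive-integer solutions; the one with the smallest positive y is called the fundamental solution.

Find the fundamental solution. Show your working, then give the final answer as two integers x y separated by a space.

33 4

√68 → a₀=8, period (4,16); ℓ=2 even so k=1
step 0: (8, 1)  from 8·(1,0) + (0,1)
step 1: (33, 4)  from 4·(8,1) + (1,0)
(x₁, y₁) = (33, 4);  33² − 68·4² = 1 ✓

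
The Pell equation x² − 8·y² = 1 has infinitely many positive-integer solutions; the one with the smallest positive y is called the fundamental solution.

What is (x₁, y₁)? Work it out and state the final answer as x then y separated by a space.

3 1

d=8: √d = [2; 1,4] (ℓ=2, even), read p_1/q_1
i=0: a=2 ⇒ p=2, q=1
i=1: a=1 ⇒ p=3, q=1
(x₁, y₁) = (3, 1);  3² − 8·1² = 1 ✓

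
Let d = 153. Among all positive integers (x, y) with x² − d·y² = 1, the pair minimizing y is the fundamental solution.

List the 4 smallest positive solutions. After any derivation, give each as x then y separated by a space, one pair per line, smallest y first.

[12; 2,1,2,2,2,1,2,24] for √153; ℓ=8 ⇒ convergent index 7
a_0=12:  p_0=12·1+0=12,  q_0=12·0+1=1
…
a_2=1:  p_2=1·25+12=37,  q_2=1·2+1=3
…
a_5=2:  p_5=2·235+99=569,  q_5=2·19+8=46
a_6=1:  p_6=1·569+235=804,  q_6=1·46+19=65
a_7=2:  p_7=2·804+569=2177,  q_7=2·65+46=176
(x₁, y₁) = (2177, 176);  2177² − 153·176² = 1 ✓
(x_2, y_2) = (2177·2177 + 153·176·176, 2177·176 + 176·2177) = (9478657, 766304)
(x_3, y_3) = (2177·9478657 + 153·176·766304, 2177·766304 + 176·9478657) = (41270070401, 3336487440)
(x_4, y_4) = (2177·41270070401 + 153·176·3336487440, 2177·3336487440 + 176·41270070401) = (179689877047297, 14527065547456)

2177 176
9478657 766304
41270070401 3336487440
179689877047297 14527065547456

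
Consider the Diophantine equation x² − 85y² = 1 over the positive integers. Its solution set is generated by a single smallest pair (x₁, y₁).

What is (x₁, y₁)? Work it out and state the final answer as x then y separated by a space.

285769 30996

√85 = [9; 4,1,1,4,18, …], period ℓ=5 (odd) → k=9
step 0: (9, 1)  from 9·(1,0) + (0,1)
step 1: (37, 4)  from 4·(9,1) + (1,0)
…
step 4: (378, 41)  from 4·(83,9) + (46,5)
step 5: (6887, 747)  from 18·(378,41) + (83,9)
…
step 7: (34813, 3776)  from 1·(27926,3029) + (6887,747)
step 8: (62739, 6805)  from 1·(34813,3776) + (27926,3029)
step 9: (285769, 30996)  from 4·(62739,6805) + (34813,3776)
(x₁, y₁) = (285769, 30996);  285769² − 85·30996² = 1 ✓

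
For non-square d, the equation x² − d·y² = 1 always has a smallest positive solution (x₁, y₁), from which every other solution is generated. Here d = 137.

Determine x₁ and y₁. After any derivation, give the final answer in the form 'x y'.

6083073 519712

[11; 1,2,2,1,1,2,2,1,22] for √137; ℓ=9 ⇒ convergent index 17
step 0: (11, 1)  from 11·(1,0) + (0,1)
…
step 2: (35, 3)  from 2·(12,1) + (11,1)
…
step 9: (39597, 3383)  from 22·(1744,149) + (1229,105)
…
step 12: (285899, 24426)  from 2·(122279,10447) + (41341,3532)
step 13: (408178, 34873)  from 1·(285899,24426) + (122279,10447)
step 14: (694077, 59299)  from 1·(408178,34873) + (285899,24426)
…
step 16: (4286741, 366241)  from 2·(1796332,153471) + (694077,59299)
step 17: (6083073, 519712)  from 1·(4286741,366241) + (1796332,153471)
fundamental: x₁=6083073, y₁=519712  (since 37003777123329 − 137·270100562944 = 1)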